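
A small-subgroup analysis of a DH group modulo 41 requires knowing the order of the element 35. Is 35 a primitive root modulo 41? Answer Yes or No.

Yes

φ(41) = 41 − 1 = 40 = 2^3 · 5.
35 is a primitive root mod 41 iff 35^(φ(41)/q) ≢ 1 for every prime q | φ(41), i.e. q ∈ {2, 5}.
35^20 ≡ 40 (mod 41)  [q = 2: ≢ 1 ✓]
35^8 ≡ 10 (mod 41)  [q = 5: ≢ 1 ✓]
None equal 1, so ord_41(35) = 40: 35 is a primitive root.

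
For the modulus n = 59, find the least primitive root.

φ(59) = 59 − 1 = 58 = 2 · 29.
g is a primitive root iff g^(58/q) ≢ 1 (mod 59) for each prime q ∈ {2, 29}.
g = 2: 2^29 ≡ 58; 2^2 ≡ 4 — none is 1, so 2 is a primitive root.
The smallest primitive root modulo 59 is 2.

2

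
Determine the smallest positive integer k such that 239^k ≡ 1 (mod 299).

44

The order of 239 must divide φ(299) = φ(13·23) = (13−1)·(23−1) = 12·22 = 264 = 2^3 · 3 · 11.
Divisors of 264: 1, 2, 3, 4, 6, 8, 11, 12, 22, 24, 33, 44, 66, 88, 132, 264.
Test each divisor d:
239^1 ≡ 239 (mod 299)
239^2 ≡ 12 (mod 299)
239^3 ≡ 177 (mod 299)
239^4 ≡ 144 (mod 299)
239^6 ≡ 233 (mod 299)
239^8 ≡ 105 (mod 299)
239^11 ≡ 47 (mod 299)
239^12 ≡ 170 (mod 299)
239^22 ≡ 116 (mod 299)
239^24 ≡ 196 (mod 299)
239^33 ≡ 70 (mod 299)
239^44 ≡ 1 (mod 299) ✓
Therefore the multiplicative order of 239 modulo 299 is 44.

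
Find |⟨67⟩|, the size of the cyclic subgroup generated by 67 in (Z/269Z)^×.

ord(67) | φ(269) = 269 − 1 = 268 = 2^2 · 67.
Divisors of 268: 1, 2, 4, 67, 134, 268.
Compute 67^d (mod 269) for the divisors d until we hit 1:
67^1 ≡ 67 (mod 269)
67^2 ≡ 185 (mod 269)
67^4 ≡ 62 (mod 269)
67^67 ≡ 1 (mod 269) ✓
So ord_269(67) = 67.

67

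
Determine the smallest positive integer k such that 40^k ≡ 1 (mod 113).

16

Since 40 ∈ (Z/113Z)^×, its order divides φ(113) = 113 − 1 = 112 = 2^4 · 7.
Divisors of 112: 1, 2, 4, 7, 8, 14, 16, 28, 56, 112.
Test each divisor d:
40^1 ≡ 40 (mod 113)
40^2 ≡ 18 (mod 113)
40^4 ≡ 98 (mod 113)
40^7 ≡ 48 (mod 113)
40^8 ≡ 112 (mod 113)
40^14 ≡ 44 (mod 113)
40^16 ≡ 1 (mod 113) ✓
So ord_113(40) = 16.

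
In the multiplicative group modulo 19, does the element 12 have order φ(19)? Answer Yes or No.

φ(19) = 19 − 1 = 18 = 2 · 3^2.
Test 12^(18/q) mod 19 for each prime factor q of 18:
12^9 ≡ 18 (mod 19)  [q = 2: ≢ 1 ✓]
12^6 ≡ 1 (mod 19)  [q = 3: ≡ 1 ✗]
Since 12^6 ≡ 1, the order of 12 divides 6 < 18, so 12 is not a primitive root.

No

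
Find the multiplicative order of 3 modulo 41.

8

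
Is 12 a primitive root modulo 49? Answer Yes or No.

Yes

φ(49) = φ(7^2) = 7·(7−1) = 42 = 2 · 3 · 7.
It suffices to check that the order of 12 is not a proper divisor of 42: compute 12^(42/q) for q ∈ {2, 3, 7}.
12^21 ≡ 48 (mod 49)  [q = 2: ≢ 1 ✓]
12^14 ≡ 18 (mod 49)  [q = 3: ≢ 1 ✓]
12^6 ≡ 22 (mod 49)  [q = 7: ≢ 1 ✓]
All checks pass, so 12 has order 42 and is a primitive root modulo 49.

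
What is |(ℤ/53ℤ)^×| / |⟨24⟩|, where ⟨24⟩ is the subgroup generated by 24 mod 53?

4

By Lagrange's theorem, ord_53(24) divides φ(53) = 53 − 1 = 52 = 2^2 · 13.
Divisors of 52: 1, 2, 4, 13, 26, 52.
Test each divisor d:
24^1 ≡ 24 (mod 53)
24^2 ≡ 46 (mod 53)
24^4 ≡ 49 (mod 53)
24^13 ≡ 1 (mod 53) ✓
So ord_53(24) = 13, hence |⟨24⟩| = 13.
[(Z/53Z)^× : ⟨24⟩] = 52/13 = 4.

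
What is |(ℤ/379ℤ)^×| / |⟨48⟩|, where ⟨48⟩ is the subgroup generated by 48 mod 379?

By Lagrange's theorem, ord_379(48) divides φ(379) = 379 − 1 = 378 = 2 · 3^3 · 7.
Divisors of 378: 1, 2, 3, 6, 7, 9, 14, 18, 21, 27, 42, 54, 63, 126, 189, 378.
Compute 48^d (mod 379) for the divisors d until we hit 1:
48^1 ≡ 48 (mod 379)
48^2 ≡ 30 (mod 379)
48^3 ≡ 303 (mod 379)
48^6 ≡ 91 (mod 379)
48^7 ≡ 199 (mod 379)
48^9 ≡ 285 (mod 379)
48^14 ≡ 185 (mod 379)
48^18 ≡ 119 (mod 379)
48^21 ≡ 52 (mod 379)
48^27 ≡ 184 (mod 379)
48^42 ≡ 51 (mod 379)
48^54 ≡ 125 (mod 379)
48^63 ≡ 378 (mod 379)
48^126 ≡ 1 (mod 379) ✓
The order of 48 is 126, so the subgroup it generates has 126 elements.
The index is φ(379) / ord(48) = 378 / 126 = 3.

3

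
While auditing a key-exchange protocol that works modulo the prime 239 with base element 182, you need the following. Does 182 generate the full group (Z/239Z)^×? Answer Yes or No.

No

φ(239) = 239 − 1 = 238 = 2 · 7 · 17.
It suffices to check that the order of 182 is not a proper divisor of 238: compute 182^(238/q) for q ∈ {2, 7, 17}.
182^119 ≡ 1 (mod 239)  [q = 2: ≡ 1 ✗]
182^34 ≡ 100 (mod 239)  [q = 7: ≢ 1 ✓]
182^14 ≡ 75 (mod 239)  [q = 17: ≢ 1 ✓]
The check at q = 2 fails, so 182 generates a proper subgroup.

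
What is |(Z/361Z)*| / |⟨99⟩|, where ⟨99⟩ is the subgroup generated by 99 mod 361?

38

By Lagrange's theorem, ord_361(99) divides φ(361) = φ(19^2) = 19·(19−1) = 342 = 2 · 3^2 · 19.
Divisors of 342: 1, 2, 3, 6, 9, 18, 19, 38, 57, 114, 171, 342.
Compute 99^d (mod 361) for the divisors d until we hit 1:
99^1 ≡ 99 (mod 361)
99^2 ≡ 54 (mod 361)
99^3 ≡ 292 (mod 361)
99^6 ≡ 68 (mod 361)
99^9 ≡ 1 (mod 361) ✓
The order of 99 is 9, so the subgroup it generates has 9 elements.
[(Z/361Z)^× : ⟨99⟩] = 342/9 = 38.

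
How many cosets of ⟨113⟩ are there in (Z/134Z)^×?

ord(113) | φ(134) = φ(2)·φ(67) = 1·66 = 66 = 2 · 3 · 11.
Divisors of 66: 1, 2, 3, 6, 11, 22, 33, 66.
Check 113^d mod 134 for each divisor in increasing order:
113^1 ≡ 113 (mod 134)
113^2 ≡ 39 (mod 134)
113^3 ≡ 119 (mod 134)
113^6 ≡ 91 (mod 134)
113^11 ≡ 97 (mod 134)
113^22 ≡ 29 (mod 134)
113^33 ≡ 133 (mod 134)
113^66 ≡ 1 (mod 134) ✓
The order of 113 is 66, so the subgroup it generates has 66 elements.
The index is φ(134) / ord(113) = 66 / 66 = 1.

1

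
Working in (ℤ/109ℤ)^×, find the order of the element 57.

108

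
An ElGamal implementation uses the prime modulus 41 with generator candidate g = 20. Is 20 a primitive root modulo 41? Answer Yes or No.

No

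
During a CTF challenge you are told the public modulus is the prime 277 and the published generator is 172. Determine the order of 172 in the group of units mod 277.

276

By Lagrange's theorem, ord_277(172) divides φ(277) = 277 − 1 = 276 = 2^2 · 3 · 23.
Divisors of 276: 1, 2, 3, 4, 6, 12, 23, 46, 69, 92, 138, 276.
Evaluate successive powers at the divisors of 276:
172^1 ≡ 172
172^2 ≡ 222
172^3 ≡ 235
172^4 ≡ 255
172^6 ≡ 102
172^12 ≡ 155
172^23 ≡ 35
172^46 ≡ 117
172^69 ≡ 217
172^92 ≡ 116
172^138 ≡ 276
172^276 ≡ 1
The smallest such exponent is 276, so the order of 172 is 276.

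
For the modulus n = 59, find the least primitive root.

φ(59) = 59 − 1 = 58 = 2 · 29.
Test candidates g = 2, 3, … against the prime factors q ∈ {2, 29} of φ(59): g is a generator iff g^(58/q) ≢ 1 for every such q.
g = 2: 2^29 ≡ 58; 2^2 ≡ 4 — none is 1, so 2 is a primitive root.
Hence the least primitive root of 59 is 2.

2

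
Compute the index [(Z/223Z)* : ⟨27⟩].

ord(27) | φ(223) = 223 − 1 = 222 = 2 · 3 · 37.
Divisors of 222: 1, 2, 3, 6, 37, 74, 111, 222.
Test each divisor d:
27^1 ≡ 27 (mod 223)
27^2 ≡ 60 (mod 223)
27^3 ≡ 59 (mod 223)
27^6 ≡ 136 (mod 223)
27^37 ≡ 222 (mod 223)
27^74 ≡ 1 (mod 223) ✓
So ord_223(27) = 74, hence |⟨27⟩| = 74.
Index = |(Z/223Z)^×| / |⟨27⟩| = 222 / 74 = 3.

3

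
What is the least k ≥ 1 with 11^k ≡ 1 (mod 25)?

ord(11) | φ(25) = φ(5^2) = 5·(5−1) = 20 = 2^2 · 5.
Divisors of 20: 1, 2, 4, 5, 10, 20.
Test each divisor d:
11^1 ≡ 11 (mod 25)
11^2 ≡ 21 (mod 25)
11^4 ≡ 16 (mod 25)
11^5 ≡ 1 (mod 25) ✓
So ord_25(11) = 5.

5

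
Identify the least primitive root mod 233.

3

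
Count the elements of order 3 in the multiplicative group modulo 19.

2

φ(19) = 19 − 1 = 18 = 2 · 3^2.
Since (Z/19Z)^× is cyclic of order 18, the number of elements of order d is φ(d) when d | 18 and 0 otherwise.
3 | 18, and φ(3) = 3 − 1 = 2.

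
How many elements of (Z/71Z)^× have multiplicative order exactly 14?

φ(71) = 71 − 1 = 70 = 2 · 5 · 7.
Since (Z/71Z)^× is cyclic of order 70, the number of elements of order d is φ(d) when d | 70 and 0 otherwise.
14 = 2 · 7 divides 70, and φ(14) = 6.

6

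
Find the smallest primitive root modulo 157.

φ(157) = 157 − 1 = 156 = 2^2 · 3 · 13.
Test candidates g = 2, 3, … against the prime factors q ∈ {2, 3, 13} of φ(157): g is a generator iff g^(156/q) ≢ 1 for every such q.
g = 2: 2^78 ≡ 156; 2^52 ≡ 1 — hits 1, so not a primitive root.
g = 3: 3^78 ≡ 1 — hits 1, so not a primitive root.
g = 4: 4^78 ≡ 1 — hits 1, so not a primitive root.
g = 5: 5^78 ≡ 156; 5^52 ≡ 12; 5^12 ≡ 130 — none is 1, so 5 is a primitive root.
The smallest primitive root modulo 157 is 5.

5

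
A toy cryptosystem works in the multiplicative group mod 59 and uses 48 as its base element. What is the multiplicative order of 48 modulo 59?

29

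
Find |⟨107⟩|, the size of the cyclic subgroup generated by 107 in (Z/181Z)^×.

By Lagrange's theorem, ord_181(107) divides φ(181) = 181 − 1 = 180 = 2^2 · 3^2 · 5.
Divisors of 180: 1, 2, 3, 4, 5, 6, 9, 10, 12, 15, 18, 20, 30, 36, 45, 60, 90, 180.
Test each divisor d:
107^1 ≡ 107 (mod 181)
107^2 ≡ 46 (mod 181)
107^3 ≡ 35 (mod 181)
107^4 ≡ 125 (mod 181)
107^5 ≡ 162 (mod 181)
107^6 ≡ 139 (mod 181)
107^9 ≡ 159 (mod 181)
107^10 ≡ 180 (mod 181)
107^12 ≡ 135 (mod 181)
107^15 ≡ 19 (mod 181)
107^18 ≡ 122 (mod 181)
107^20 ≡ 1 (mod 181) ✓
Hence ord(107) = 20.

20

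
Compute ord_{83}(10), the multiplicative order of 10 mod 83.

By Lagrange's theorem, ord_83(10) divides φ(83) = 83 − 1 = 82 = 2 · 41.
Divisors of 82: 1, 2, 41, 82.
Evaluate successive powers at the divisors of 82:
10^1 ≡ 10
10^2 ≡ 17
10^41 ≡ 1
Hence ord(10) = 41.

41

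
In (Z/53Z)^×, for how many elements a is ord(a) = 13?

φ(53) = 53 − 1 = 52 = 2^2 · 13.
Since (Z/53Z)^× is cyclic of order 52, the number of elements of order d is φ(d) when d | 52 and 0 otherwise.
13 | 52, and φ(13) = 13 − 1 = 12.

12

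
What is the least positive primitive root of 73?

φ(73) = 73 − 1 = 72 = 2^3 · 3^2.
Test candidates g = 2, 3, … against the prime factors q ∈ {2, 3} of φ(73): g is a generator iff g^(72/q) ≢ 1 for every such q.
g = 2: 2^36 ≡ 1 — hits 1, so not a primitive root.
g = 3: 3^36 ≡ 1 — hits 1, so not a primitive root.
g = 4: 4^36 ≡ 1 — hits 1, so not a primitive root.
g = 5: 5^36 ≡ 72; 5^24 ≡ 8 — none is 1, so 5 is a primitive root.
Hence the least primitive root of 73 is 5.

5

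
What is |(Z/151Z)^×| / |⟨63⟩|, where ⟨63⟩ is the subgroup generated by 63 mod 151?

1

The order of 63 must divide φ(151) = 151 − 1 = 150 = 2 · 3 · 5^2.
Divisors of 150: 1, 2, 3, 5, 6, 10, 15, 25, 30, 50, 75, 150.
Compute 63^d (mod 151) for the divisors d until we hit 1:
63^1 ≡ 63 (mod 151)
63^2 ≡ 43 (mod 151)
63^3 ≡ 142 (mod 151)
63^5 ≡ 66 (mod 151)
63^6 ≡ 81 (mod 151)
63^10 ≡ 128 (mod 151)
63^15 ≡ 143 (mod 151)
63^25 ≡ 33 (mod 151)
63^30 ≡ 64 (mod 151)
63^50 ≡ 32 (mod 151)
63^75 ≡ 150 (mod 151)
63^150 ≡ 1 (mod 151) ✓
The order of 63 is 150, so the subgroup it generates has 150 elements.
The index is φ(151) / ord(63) = 150 / 150 = 1.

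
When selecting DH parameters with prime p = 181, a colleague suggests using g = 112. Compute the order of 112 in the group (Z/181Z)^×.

Since 112 ∈ (Z/181Z)^×, its order divides φ(181) = 181 − 1 = 180 = 2^2 · 3^2 · 5.
Divisors of 180: 1, 2, 3, 4, 5, 6, 9, 10, 12, 15, 18, 20, 30, 36, 45, 60, 90, 180.
Test each divisor d:
112^1 ≡ 112
112^2 ≡ 55
112^3 ≡ 6
112^4 ≡ 129
112^5 ≡ 149
112^6 ≡ 36
112^9 ≡ 35
112^10 ≡ 119
112^12 ≡ 29
112^15 ≡ 174
112^18 ≡ 139
112^20 ≡ 43
112^30 ≡ 49
112^36 ≡ 135
112^45 ≡ 19
112^60 ≡ 48
112^90 ≡ 180
112^180 ≡ 1
So ord_181(112) = 180.

180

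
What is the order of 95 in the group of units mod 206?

Since 95 ∈ (Z/206Z)^×, its order divides φ(206) = φ(2)·φ(103) = 1·102 = 102 = 2 · 3 · 17.
Divisors of 102: 1, 2, 3, 6, 17, 34, 51, 102.
Evaluate successive powers at the divisors of 102:
95^1 ≡ 95
95^2 ≡ 167
95^3 ≡ 3
95^6 ≡ 9
95^17 ≡ 205
95^34 ≡ 1
Therefore the multiplicative order of 95 modulo 206 is 34.

34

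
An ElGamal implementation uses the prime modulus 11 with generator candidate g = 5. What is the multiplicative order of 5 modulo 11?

The order of 5 must divide φ(11) = 11 − 1 = 10 = 2 · 5.
Divisors of 10: 1, 2, 5, 10.
Test each divisor d:
5^1 ≡ 5
5^2 ≡ 3
5^5 ≡ 1
Hence ord(5) = 5.

5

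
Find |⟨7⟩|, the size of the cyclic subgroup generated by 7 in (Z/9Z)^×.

ord(7) | φ(9) = φ(3^2) = 3·(3−1) = 6 = 2 · 3.
Divisors of 6: 1, 2, 3, 6.
Evaluate successive powers at the divisors of 6:
7^1 ≡ 7
7^2 ≡ 4
7^3 ≡ 1
The smallest such exponent is 3, so the order of 7 is 3.

3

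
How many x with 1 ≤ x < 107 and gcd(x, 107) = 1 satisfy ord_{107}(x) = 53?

52

φ(107) = 107 − 1 = 106 = 2 · 53.
(Z/107Z)^× is cyclic (|G| = 106); a cyclic group of order m has exactly φ(d) elements of each order d | m, and none otherwise.
53 | 106, and φ(53) = 53 − 1 = 52.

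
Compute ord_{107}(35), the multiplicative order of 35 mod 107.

53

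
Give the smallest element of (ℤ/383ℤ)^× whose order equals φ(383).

φ(383) = 383 − 1 = 382 = 2 · 191.
Test candidates g = 2, 3, … against the prime factors q ∈ {2, 191} of φ(383): g is a generator iff g^(382/q) ≢ 1 for every such q.
g = 2: 2^191 ≡ 1 — hits 1, so not a primitive root.
g = 3: 3^191 ≡ 1 — hits 1, so not a primitive root.
g = 4: 4^191 ≡ 1 — hits 1, so not a primitive root.
g = 5: 5^191 ≡ 382; 5^2 ≡ 25 — none is 1, so 5 is a primitive root.
Hence the least primitive root of 383 is 5.

5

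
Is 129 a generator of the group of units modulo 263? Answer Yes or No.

No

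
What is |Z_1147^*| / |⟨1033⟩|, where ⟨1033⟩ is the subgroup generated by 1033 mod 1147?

The order of 1033 must divide φ(1147) = φ(31·37) = (31−1)·(37−1) = 30·36 = 1080 = 2^3 · 3^3 · 5.
Divisors of 1080: 1, 2, 3, 4, 5, 6, 8, 9, 10, 12, 15, 18, 20, 24, 27, 30, 36, 40, 45, 54, 60, 72, 90, 108, 120, 135, 180, 216, 270, 360, 540, 1080.
Test each divisor d:
1033^1 ≡ 1033 (mod 1147)
1033^2 ≡ 379 (mod 1147)
1033^3 ≡ 380 (mod 1147)
1033^4 ≡ 266 (mod 1147)
1033^5 ≡ 645 (mod 1147)
1033^6 ≡ 1025 (mod 1147)
1033^8 ≡ 789 (mod 1147)
1033^9 ≡ 667 (mod 1147)
1033^10 ≡ 811 (mod 1147)
1033^12 ≡ 1120 (mod 1147)
1033^15 ≡ 63 (mod 1147)
1033^18 ≡ 1000 (mod 1147)
1033^20 ≡ 490 (mod 1147)
1033^24 ≡ 729 (mod 1147)
1033^27 ≡ 593 (mod 1147)
1033^30 ≡ 528 (mod 1147)
1033^36 ≡ 963 (mod 1147)
1033^40 ≡ 377 (mod 1147)
1033^45 ≡ 1 (mod 1147) ✓
Thus |⟨1033⟩| = ord(1033) = 45.
[(Z/1147Z)^× : ⟨1033⟩] = 1080/45 = 24.

24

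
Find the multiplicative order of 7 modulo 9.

ord(7) | φ(9) = φ(3^2) = 3·(3−1) = 6 = 2 · 3.
Divisors of 6: 1, 2, 3, 6.
Test each divisor d:
7^1 ≡ 7 (mod 9)
7^2 ≡ 4 (mod 9)
7^3 ≡ 1 (mod 9) ✓
The smallest such exponent is 3, so the order of 7 is 3.

3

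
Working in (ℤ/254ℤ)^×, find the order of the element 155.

ord(155) | φ(254) = φ(2)·φ(127) = 1·126 = 126 = 2 · 3^2 · 7.
Divisors of 126: 1, 2, 3, 6, 7, 9, 14, 18, 21, 42, 63, 126.
Check 155^d mod 254 for each divisor in increasing order:
155^1 ≡ 155 (mod 254)
155^2 ≡ 149 (mod 254)
155^3 ≡ 235 (mod 254)
155^6 ≡ 107 (mod 254)
155^7 ≡ 75 (mod 254)
155^9 ≡ 253 (mod 254)
155^14 ≡ 37 (mod 254)
155^18 ≡ 1 (mod 254) ✓
Hence ord(155) = 18.

18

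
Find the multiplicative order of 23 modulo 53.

4

Since 23 ∈ (Z/53Z)^×, its order divides φ(53) = 53 − 1 = 52 = 2^2 · 13.
Divisors of 52: 1, 2, 4, 13, 26, 52.
Compute 23^d (mod 53) for the divisors d until we hit 1:
23^1 ≡ 23 (mod 53)
23^2 ≡ 52 (mod 53)
23^4 ≡ 1 (mod 53) ✓
Therefore the multiplicative order of 23 modulo 53 is 4.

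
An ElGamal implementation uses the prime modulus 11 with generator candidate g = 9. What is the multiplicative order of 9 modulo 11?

Since 9 ∈ (Z/11Z)^×, its order divides φ(11) = 11 − 1 = 10 = 2 · 5.
Divisors of 10: 1, 2, 5, 10.
Test each divisor d:
9^1 ≡ 9
9^2 ≡ 4
9^5 ≡ 1
Hence ord(9) = 5.

5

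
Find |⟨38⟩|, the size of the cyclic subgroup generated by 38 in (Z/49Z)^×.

42

ord(38) | φ(49) = φ(7^2) = 7·(7−1) = 42 = 2 · 3 · 7.
Divisors of 42: 1, 2, 3, 6, 7, 14, 21, 42.
Evaluate successive powers at the divisors of 42:
38^1 ≡ 38 (mod 49)
38^2 ≡ 23 (mod 49)
38^3 ≡ 41 (mod 49)
38^6 ≡ 15 (mod 49)
38^7 ≡ 31 (mod 49)
38^14 ≡ 30 (mod 49)
38^21 ≡ 48 (mod 49)
38^42 ≡ 1 (mod 49) ✓
So ord_49(38) = 42.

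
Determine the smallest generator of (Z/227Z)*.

φ(227) = 227 − 1 = 226 = 2 · 113.
Test candidates g = 2, 3, … against the prime factors q ∈ {2, 113} of φ(227): g is a generator iff g^(226/q) ≢ 1 for every such q.
g = 2: 2^113 ≡ 226; 2^2 ≡ 4 — none is 1, so 2 is a primitive root.
Hence the least primitive root of 227 is 2.

2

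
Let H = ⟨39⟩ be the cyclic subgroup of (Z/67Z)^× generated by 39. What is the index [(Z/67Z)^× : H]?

ord(39) | φ(67) = 67 − 1 = 66 = 2 · 3 · 11.
Divisors of 66: 1, 2, 3, 6, 11, 22, 33, 66.
Evaluate successive powers at the divisors of 66:
39^1 ≡ 39 (mod 67)
39^2 ≡ 47 (mod 67)
39^3 ≡ 24 (mod 67)
39^6 ≡ 40 (mod 67)
39^11 ≡ 29 (mod 67)
39^22 ≡ 37 (mod 67)
39^33 ≡ 1 (mod 67) ✓
So ord_67(39) = 33, hence |⟨39⟩| = 33.
The index is φ(67) / ord(39) = 66 / 33 = 2.

2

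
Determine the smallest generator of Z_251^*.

6

φ(251) = 251 − 1 = 250 = 2 · 5^3.
Test candidates g = 2, 3, … against the prime factors q ∈ {2, 5} of φ(251): g is a generator iff g^(250/q) ≢ 1 for every such q.
g = 2: 2^125 ≡ 250; 2^50 ≡ 1 — hits 1, so not a primitive root.
g = 3: 3^125 ≡ 1 — hits 1, so not a primitive root.
g = 4: 4^125 ≡ 1 — hits 1, so not a primitive root.
g = 5: 5^125 ≡ 1 — hits 1, so not a primitive root.
g = 6: 6^125 ≡ 250; 6^50 ≡ 219 — none is 1, so 6 is a primitive root.
So 6 is the smallest generator of (Z/251Z)^×.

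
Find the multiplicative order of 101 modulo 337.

336

ord(101) | φ(337) = 337 − 1 = 336 = 2^4 · 3 · 7.
Divisors of 336: 1, 2, 3, 4, 6, 7, 8, 12, 14, 16, 21, 24, 28, 42, 48, 56, 84, 112, 168, 336.
Evaluate successive powers at the divisors of 336:
101^1 ≡ 101 (mod 337)
101^2 ≡ 91 (mod 337)
101^3 ≡ 92 (mod 337)
101^4 ≡ 193 (mod 337)
101^6 ≡ 39 (mod 337)
101^7 ≡ 232 (mod 337)
101^8 ≡ 179 (mod 337)
101^12 ≡ 173 (mod 337)
101^14 ≡ 241 (mod 337)
101^16 ≡ 26 (mod 337)
101^21 ≡ 307 (mod 337)
101^24 ≡ 273 (mod 337)
101^28 ≡ 117 (mod 337)
101^42 ≡ 226 (mod 337)
101^48 ≡ 52 (mod 337)
101^56 ≡ 209 (mod 337)
101^84 ≡ 189 (mod 337)
101^112 ≡ 208 (mod 337)
101^168 ≡ 336 (mod 337)
101^336 ≡ 1 (mod 337) ✓
So ord_337(101) = 336.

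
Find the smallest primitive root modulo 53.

2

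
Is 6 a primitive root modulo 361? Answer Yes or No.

No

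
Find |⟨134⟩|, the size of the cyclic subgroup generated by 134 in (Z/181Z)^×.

180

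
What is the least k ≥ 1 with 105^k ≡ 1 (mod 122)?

By Lagrange's theorem, ord_122(105) divides φ(122) = φ(2)·φ(61) = 1·60 = 60 = 2^2 · 3 · 5.
Divisors of 60: 1, 2, 3, 4, 5, 6, 10, 12, 15, 20, 30, 60.
Evaluate successive powers at the divisors of 60:
105^1 ≡ 105
105^2 ≡ 45
105^3 ≡ 89
105^4 ≡ 73
105^5 ≡ 101
105^6 ≡ 113
105^10 ≡ 75
105^12 ≡ 81
105^15 ≡ 11
105^20 ≡ 13
105^30 ≡ 121
105^60 ≡ 1
Hence ord(105) = 60.

60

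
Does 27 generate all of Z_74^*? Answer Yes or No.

φ(74) = φ(2)·φ(37) = 1·36 = 36 = 2^2 · 3^2.
Test 27^(36/q) mod 74 for each prime factor q of 36:
27^18 ≡ 1 (mod 74)  [q = 2: ≡ 1 ✗]
27^12 ≡ 1 (mod 74)  [q = 3: ≡ 1 ✗]
The check at q = 2 fails, so 27 generates a proper subgroup.

No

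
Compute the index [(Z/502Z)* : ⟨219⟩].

50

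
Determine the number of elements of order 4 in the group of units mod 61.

2

φ(61) = 61 − 1 = 60 = 2^2 · 3 · 5.
In a cyclic group of order 60, there are φ(d) elements of order d for each divisor d of 60, and zero for non-divisors.
4 = 2^2 divides 60, and φ(4) = 2.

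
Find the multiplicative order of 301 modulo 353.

The order of 301 must divide φ(353) = 353 − 1 = 352 = 2^5 · 11.
Divisors of 352: 1, 2, 4, 8, 11, 16, 22, 32, 44, 88, 176, 352.
Compute 301^d (mod 353) for the divisors d until we hit 1:
301^1 ≡ 301 (mod 353)
301^2 ≡ 233 (mod 353)
301^4 ≡ 280 (mod 353)
301^8 ≡ 34 (mod 353)
301^11 ≡ 7 (mod 353)
301^16 ≡ 97 (mod 353)
301^22 ≡ 49 (mod 353)
301^32 ≡ 231 (mod 353)
301^44 ≡ 283 (mod 353)
301^88 ≡ 311 (mod 353)
301^176 ≡ 352 (mod 353)
301^352 ≡ 1 (mod 353) ✓
So ord_353(301) = 352.

352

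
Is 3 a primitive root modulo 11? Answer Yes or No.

No

φ(11) = 11 − 1 = 10 = 2 · 5.
An element g generates (Z/11Z)^× iff g^(10/q) ≢ 1 (mod 11) for each prime q ∈ {2, 5}.
3^5 ≡ 1 (mod 11)  [q = 2: ≡ 1 ✗]
3^2 ≡ 9 (mod 11)  [q = 5: ≢ 1 ✓]
3^5 ≡ 1 shows ord(3) | 5, strictly less than φ(11); not a primitive root.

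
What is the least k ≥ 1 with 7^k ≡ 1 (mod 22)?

10

The order of 7 must divide φ(22) = φ(2)·φ(11) = 1·10 = 10 = 2 · 5.
Divisors of 10: 1, 2, 5, 10.
Test each divisor d:
7^1 ≡ 7 (mod 22)
7^2 ≡ 5 (mod 22)
7^5 ≡ 21 (mod 22)
7^10 ≡ 1 (mod 22) ✓
So ord_22(7) = 10.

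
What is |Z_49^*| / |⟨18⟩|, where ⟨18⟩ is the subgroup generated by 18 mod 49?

14

The order of 18 must divide φ(49) = φ(7^2) = 7·(7−1) = 42 = 2 · 3 · 7.
Divisors of 42: 1, 2, 3, 6, 7, 14, 21, 42.
Check 18^d mod 49 for each divisor in increasing order:
18^1 ≡ 18
18^2 ≡ 30
18^3 ≡ 1
Thus |⟨18⟩| = ord(18) = 3.
Index = |(Z/49Z)^×| / |⟨18⟩| = 42 / 3 = 14.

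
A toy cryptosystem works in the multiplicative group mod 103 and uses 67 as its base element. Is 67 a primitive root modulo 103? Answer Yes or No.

Yes

φ(103) = 103 − 1 = 102 = 2 · 3 · 17.
It suffices to check that the order of 67 is not a proper divisor of 102: compute 67^(102/q) for q ∈ {2, 3, 17}.
67^51 ≡ 102 (mod 103)  [q = 2: ≢ 1 ✓]
67^34 ≡ 56 (mod 103)  [q = 3: ≢ 1 ✓]
67^6 ≡ 9 (mod 103)  [q = 17: ≢ 1 ✓]
Every test exponent gives a nontrivial residue, hence 67 generates the full group.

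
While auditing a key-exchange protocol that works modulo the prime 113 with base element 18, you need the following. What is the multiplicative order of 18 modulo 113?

8

By Lagrange's theorem, ord_113(18) divides φ(113) = 113 − 1 = 112 = 2^4 · 7.
Divisors of 112: 1, 2, 4, 7, 8, 14, 16, 28, 56, 112.
Test each divisor d:
18^1 ≡ 18 (mod 113)
18^2 ≡ 98 (mod 113)
18^4 ≡ 112 (mod 113)
18^7 ≡ 44 (mod 113)
18^8 ≡ 1 (mod 113) ✓
So ord_113(18) = 8.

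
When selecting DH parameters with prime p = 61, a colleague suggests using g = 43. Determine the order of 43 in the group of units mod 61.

ord(43) | φ(61) = 61 − 1 = 60 = 2^2 · 3 · 5.
Divisors of 60: 1, 2, 3, 4, 5, 6, 10, 12, 15, 20, 30, 60.
Check 43^d mod 61 for each divisor in increasing order:
43^1 ≡ 43 (mod 61)
43^2 ≡ 19 (mod 61)
43^3 ≡ 24 (mod 61)
43^4 ≡ 56 (mod 61)
43^5 ≡ 29 (mod 61)
43^6 ≡ 27 (mod 61)
43^10 ≡ 48 (mod 61)
43^12 ≡ 58 (mod 61)
43^15 ≡ 50 (mod 61)
43^20 ≡ 47 (mod 61)
43^30 ≡ 60 (mod 61)
43^60 ≡ 1 (mod 61) ✓
Hence ord(43) = 60.

60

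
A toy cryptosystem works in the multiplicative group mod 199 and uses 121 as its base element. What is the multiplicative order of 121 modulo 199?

11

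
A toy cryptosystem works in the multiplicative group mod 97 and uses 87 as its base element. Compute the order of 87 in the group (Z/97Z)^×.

96

ord(87) | φ(97) = 97 − 1 = 96 = 2^5 · 3.
Divisors of 96: 1, 2, 3, 4, 6, 8, 12, 16, 24, 32, 48, 96.
Check 87^d mod 97 for each divisor in increasing order:
87^1 ≡ 87 (mod 97)
87^2 ≡ 3 (mod 97)
87^3 ≡ 67 (mod 97)
87^4 ≡ 9 (mod 97)
87^6 ≡ 27 (mod 97)
87^8 ≡ 81 (mod 97)
87^12 ≡ 50 (mod 97)
87^16 ≡ 62 (mod 97)
87^24 ≡ 75 (mod 97)
87^32 ≡ 61 (mod 97)
87^48 ≡ 96 (mod 97)
87^96 ≡ 1 (mod 97) ✓
So ord_97(87) = 96.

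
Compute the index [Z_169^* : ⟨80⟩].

13

By Lagrange's theorem, ord_169(80) divides φ(169) = φ(13^2) = 13·(13−1) = 156 = 2^2 · 3 · 13.
Divisors of 156: 1, 2, 3, 4, 6, 12, 13, 26, 39, 52, 78, 156.
Compute 80^d (mod 169) for the divisors d until we hit 1:
80^1 ≡ 80
80^2 ≡ 147
80^3 ≡ 99
80^4 ≡ 146
80^6 ≡ 168
80^12 ≡ 1
Thus |⟨80⟩| = ord(80) = 12.
The index is φ(169) / ord(80) = 156 / 12 = 13.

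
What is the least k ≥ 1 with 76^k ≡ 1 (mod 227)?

113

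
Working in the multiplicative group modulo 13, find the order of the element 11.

12

ord(11) | φ(13) = 13 − 1 = 12 = 2^2 · 3.
Divisors of 12: 1, 2, 3, 4, 6, 12.
Test each divisor d:
11^1 ≡ 11
11^2 ≡ 4
11^3 ≡ 5
11^4 ≡ 3
11^6 ≡ 12
11^12 ≡ 1
The smallest such exponent is 12, so the order of 11 is 12.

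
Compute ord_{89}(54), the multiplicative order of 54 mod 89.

88

The order of 54 must divide φ(89) = 89 − 1 = 88 = 2^3 · 11.
Divisors of 88: 1, 2, 4, 8, 11, 22, 44, 88.
Evaluate successive powers at the divisors of 88:
54^1 ≡ 54 (mod 89)
54^2 ≡ 68 (mod 89)
54^4 ≡ 85 (mod 89)
54^8 ≡ 16 (mod 89)
54^11 ≡ 12 (mod 89)
54^22 ≡ 55 (mod 89)
54^44 ≡ 88 (mod 89)
54^88 ≡ 1 (mod 89) ✓
So ord_89(54) = 88.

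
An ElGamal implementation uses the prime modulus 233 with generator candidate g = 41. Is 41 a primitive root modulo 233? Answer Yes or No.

φ(233) = 233 − 1 = 232 = 2^3 · 29.
An element g generates (Z/233Z)^× iff g^(232/q) ≢ 1 (mod 233) for each prime q ∈ {2, 29}.
41^116 ≡ 232 (mod 233)  [q = 2: ≢ 1 ✓]
41^8 ≡ 8 (mod 233)  [q = 29: ≢ 1 ✓]
Every test exponent gives a nontrivial residue, hence 41 generates the full group.

Yes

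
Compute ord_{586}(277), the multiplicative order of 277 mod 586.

146

By Lagrange's theorem, ord_586(277) divides φ(586) = φ(2)·φ(293) = 1·292 = 292 = 2^2 · 73.
Divisors of 292: 1, 2, 4, 73, 146, 292.
Evaluate successive powers at the divisors of 292:
277^1 ≡ 277
277^2 ≡ 549
277^4 ≡ 197
277^73 ≡ 585
277^146 ≡ 1
So ord_586(277) = 146.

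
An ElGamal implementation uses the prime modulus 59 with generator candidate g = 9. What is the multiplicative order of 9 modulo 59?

29

ord(9) | φ(59) = 59 − 1 = 58 = 2 · 29.
Divisors of 58: 1, 2, 29, 58.
Evaluate successive powers at the divisors of 58:
9^1 ≡ 9 (mod 59)
9^2 ≡ 22 (mod 59)
9^29 ≡ 1 (mod 59) ✓
Hence ord(9) = 29.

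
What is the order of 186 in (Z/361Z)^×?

ord(186) | φ(361) = φ(19^2) = 19·(19−1) = 342 = 2 · 3^2 · 19.
Divisors of 342: 1, 2, 3, 6, 9, 18, 19, 38, 57, 114, 171, 342.
Test each divisor d:
186^1 ≡ 186 (mod 361)
186^2 ≡ 301 (mod 361)
186^3 ≡ 31 (mod 361)
186^6 ≡ 239 (mod 361)
186^9 ≡ 189 (mod 361)
186^18 ≡ 343 (mod 361)
186^19 ≡ 262 (mod 361)
186^38 ≡ 54 (mod 361)
186^57 ≡ 69 (mod 361)
186^114 ≡ 68 (mod 361)
186^171 ≡ 360 (mod 361)
186^342 ≡ 1 (mod 361) ✓
Therefore the multiplicative order of 186 modulo 361 is 342.

342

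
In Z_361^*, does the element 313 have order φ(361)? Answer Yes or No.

φ(361) = φ(19^2) = 19·(19−1) = 342 = 2 · 3^2 · 19.
It suffices to check that the order of 313 is not a proper divisor of 342: compute 313^(342/q) for q ∈ {2, 3, 19}.
313^171 ≡ 1 (mod 361)  [q = 2: ≡ 1 ✗]
313^114 ≡ 68 (mod 361)  [q = 3: ≢ 1 ✓]
313^18 ≡ 210 (mod 361)  [q = 19: ≢ 1 ✓]
Since 313^171 ≡ 1, the order of 313 divides 171 < 342, so 313 is not a primitive root.

No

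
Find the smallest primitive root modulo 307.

5

φ(307) = 307 − 1 = 306 = 2 · 3^2 · 17.
g is a primitive root iff g^(306/q) ≢ 1 (mod 307) for each prime q ∈ {2, 3, 17}.
g = 2: 2^153 ≡ 306; 2^102 ≡ 1 — hits 1, so not a primitive root.
g = 3: 3^153 ≡ 306; 3^102 ≡ 1 — hits 1, so not a primitive root.
g = 4: 4^153 ≡ 1 — hits 1, so not a primitive root.
g = 5: 5^153 ≡ 306; 5^102 ≡ 289; 5^18 ≡ 81 — none is 1, so 5 is a primitive root.
The smallest primitive root modulo 307 is 5.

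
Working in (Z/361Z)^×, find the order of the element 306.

342

ord(306) | φ(361) = φ(19^2) = 19·(19−1) = 342 = 2 · 3^2 · 19.
Divisors of 342: 1, 2, 3, 6, 9, 18, 19, 38, 57, 114, 171, 342.
Check 306^d mod 361 for each divisor in increasing order:
306^1 ≡ 306 (mod 361)
306^2 ≡ 137 (mod 361)
306^3 ≡ 46 (mod 361)
306^6 ≡ 311 (mod 361)
306^9 ≡ 227 (mod 361)
306^18 ≡ 267 (mod 361)
306^19 ≡ 116 (mod 361)
306^38 ≡ 99 (mod 361)
306^57 ≡ 293 (mod 361)
306^114 ≡ 292 (mod 361)
306^171 ≡ 360 (mod 361)
306^342 ≡ 1 (mod 361) ✓
So ord_361(306) = 342.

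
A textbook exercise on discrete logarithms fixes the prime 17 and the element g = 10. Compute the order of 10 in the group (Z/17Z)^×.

ord(10) | φ(17) = 17 − 1 = 16 = 2^4.
Divisors of 16: 1, 2, 4, 8, 16.
Compute 10^d (mod 17) for the divisors d until we hit 1:
10^1 ≡ 10 (mod 17)
10^2 ≡ 15 (mod 17)
10^4 ≡ 4 (mod 17)
10^8 ≡ 16 (mod 17)
10^16 ≡ 1 (mod 17) ✓
The smallest such exponent is 16, so the order of 10 is 16.

16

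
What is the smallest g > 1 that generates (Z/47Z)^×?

5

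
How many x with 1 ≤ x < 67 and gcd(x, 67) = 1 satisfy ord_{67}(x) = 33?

20

φ(67) = 67 − 1 = 66 = 2 · 3 · 11.
In a cyclic group of order 66, there are φ(d) elements of order d for each divisor d of 66, and zero for non-divisors.
33 = 3 · 11 divides 66, and φ(33) = 20.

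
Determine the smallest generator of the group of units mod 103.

5

φ(103) = 103 − 1 = 102 = 2 · 3 · 17.
g is a primitive root iff g^(102/q) ≢ 1 (mod 103) for each prime q ∈ {2, 3, 17}.
g = 2: 2^51 ≡ 1 — hits 1, so not a primitive root.
g = 3: 3^51 ≡ 102; 3^34 ≡ 1 — hits 1, so not a primitive root.
g = 4: 4^51 ≡ 1 — hits 1, so not a primitive root.
g = 5: 5^51 ≡ 102; 5^34 ≡ 56; 5^6 ≡ 72 — none is 1, so 5 is a primitive root.
Hence the least primitive root of 103 is 5.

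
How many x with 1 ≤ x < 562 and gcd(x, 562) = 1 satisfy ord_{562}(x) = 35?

24

φ(562) = φ(2)·φ(281) = 1·280 = 280 = 2^3 · 5 · 7.
(Z/562Z)^× is cyclic (|G| = 280); a cyclic group of order m has exactly φ(d) elements of each order d | m, and none otherwise.
35 = 5 · 7 divides 280, and φ(35) = 24.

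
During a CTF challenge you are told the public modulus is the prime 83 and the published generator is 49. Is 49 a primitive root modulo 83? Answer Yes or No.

No

φ(83) = 83 − 1 = 82 = 2 · 41.
It suffices to check that the order of 49 is not a proper divisor of 82: compute 49^(82/q) for q ∈ {2, 41}.
49^41 ≡ 1 (mod 83)  [q = 2: ≡ 1 ✗]
49^2 ≡ 77 (mod 83)  [q = 41: ≢ 1 ✓]
49^41 ≡ 1 shows ord(49) | 41, strictly less than φ(83); not a primitive root.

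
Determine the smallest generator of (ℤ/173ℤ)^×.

2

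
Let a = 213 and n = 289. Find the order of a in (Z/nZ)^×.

136

Since 213 ∈ (Z/289Z)^×, its order divides φ(289) = φ(17^2) = 17·(17−1) = 272 = 2^4 · 17.
Divisors of 272: 1, 2, 4, 8, 16, 17, 34, 68, 136, 272.
Compute 213^d (mod 289) for the divisors d until we hit 1:
213^1 ≡ 213 (mod 289)
213^2 ≡ 285 (mod 289)
213^4 ≡ 16 (mod 289)
213^8 ≡ 256 (mod 289)
213^16 ≡ 222 (mod 289)
213^17 ≡ 179 (mod 289)
213^34 ≡ 251 (mod 289)
213^68 ≡ 288 (mod 289)
213^136 ≡ 1 (mod 289) ✓
So ord_289(213) = 136.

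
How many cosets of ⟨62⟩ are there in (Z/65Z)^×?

4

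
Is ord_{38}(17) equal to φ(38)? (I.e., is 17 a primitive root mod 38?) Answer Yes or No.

No

φ(38) = φ(2)·φ(19) = 1·18 = 18 = 2 · 3^2.
It suffices to check that the order of 17 is not a proper divisor of 18: compute 17^(18/q) for q ∈ {2, 3}.
17^9 ≡ 1 (mod 38)  [q = 2: ≡ 1 ✗]
17^6 ≡ 7 (mod 38)  [q = 3: ≢ 1 ✓]
The check at q = 2 fails, so 17 generates a proper subgroup.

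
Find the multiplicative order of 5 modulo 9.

6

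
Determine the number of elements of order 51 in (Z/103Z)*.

32

φ(103) = 103 − 1 = 102 = 2 · 3 · 17.
Since (Z/103Z)^× is cyclic of order 102, the number of elements of order d is φ(d) when d | 102 and 0 otherwise.
51 = 3 · 17 divides 102, and φ(51) = 32.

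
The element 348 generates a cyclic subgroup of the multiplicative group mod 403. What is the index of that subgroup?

12

ord(348) | φ(403) = φ(13·31) = (13−1)·(31−1) = 12·30 = 360 = 2^3 · 3^2 · 5.
Divisors of 360: 1, 2, 3, 4, 5, 6, 8, 9, 10, 12, 15, 18, 20, 24, 30, 36, 40, 45, 60, 72, 90, 120, 180, 360.
Check 348^d mod 403 for each divisor in increasing order:
348^1 ≡ 348
348^2 ≡ 204
348^3 ≡ 64
348^4 ≡ 107
348^5 ≡ 160
348^6 ≡ 66
348^8 ≡ 165
348^9 ≡ 194
348^10 ≡ 211
348^12 ≡ 326
348^15 ≡ 311
348^18 ≡ 157
348^20 ≡ 191
348^24 ≡ 287
348^30 ≡ 1
Thus |⟨348⟩| = ord(348) = 30.
The index is φ(403) / ord(348) = 360 / 30 = 12.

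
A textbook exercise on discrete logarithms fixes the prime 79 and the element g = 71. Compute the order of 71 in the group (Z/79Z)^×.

ord(71) | φ(79) = 79 − 1 = 78 = 2 · 3 · 13.
Divisors of 78: 1, 2, 3, 6, 13, 26, 39, 78.
Test each divisor d:
71^1 ≡ 71
71^2 ≡ 64
71^3 ≡ 41
71^6 ≡ 22
71^13 ≡ 78
71^26 ≡ 1
Hence ord(71) = 26.

26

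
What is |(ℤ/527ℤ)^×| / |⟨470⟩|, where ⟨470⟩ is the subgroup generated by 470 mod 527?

10

Since 470 ∈ (Z/527Z)^×, its order divides φ(527) = φ(17·31) = (17−1)·(31−1) = 16·30 = 480 = 2^5 · 3 · 5.
Divisors of 480: 1, 2, 3, 4, 5, 6, 8, 10, 12, 15, 16, 20, 24, 30, 32, 40, 48, 60, 80, 96, 120, 160, 240, 480.
Test each divisor d:
470^1 ≡ 470 (mod 527)
470^2 ≡ 87 (mod 527)
470^3 ≡ 311 (mod 527)
470^4 ≡ 191 (mod 527)
470^5 ≡ 180 (mod 527)
470^6 ≡ 280 (mod 527)
470^8 ≡ 118 (mod 527)
470^10 ≡ 253 (mod 527)
470^12 ≡ 404 (mod 527)
470^15 ≡ 218 (mod 527)
470^16 ≡ 222 (mod 527)
470^20 ≡ 242 (mod 527)
470^24 ≡ 373 (mod 527)
470^30 ≡ 94 (mod 527)
470^32 ≡ 273 (mod 527)
470^40 ≡ 67 (mod 527)
470^48 ≡ 1 (mod 527) ✓
So ord_527(470) = 48, hence |⟨470⟩| = 48.
The index is φ(527) / ord(470) = 480 / 48 = 10.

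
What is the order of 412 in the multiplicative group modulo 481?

36

Since 412 ∈ (Z/481Z)^×, its order divides φ(481) = φ(13·37) = (13−1)·(37−1) = 12·36 = 432 = 2^4 · 3^3.
Divisors of 432: 1, 2, 3, 4, 6, 8, 9, 12, 16, 18, 24, 27, 36, 48, 54, 72, 108, 144, 216, 432.
Evaluate successive powers at the divisors of 432:
412^1 ≡ 412
412^2 ≡ 432
412^3 ≡ 14
412^4 ≡ 477
412^6 ≡ 196
412^8 ≡ 16
412^9 ≡ 339
412^12 ≡ 417
412^16 ≡ 256
412^18 ≡ 443
412^24 ≡ 248
412^27 ≡ 105
412^36 ≡ 1
Therefore the multiplicative order of 412 modulo 481 is 36.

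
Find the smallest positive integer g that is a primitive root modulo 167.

φ(167) = 167 − 1 = 166 = 2 · 83.
Test candidates g = 2, 3, … against the prime factors q ∈ {2, 83} of φ(167): g is a generator iff g^(166/q) ≢ 1 for every such q.
g = 2: 2^83 ≡ 1 — hits 1, so not a primitive root.
g = 3: 3^83 ≡ 1 — hits 1, so not a primitive root.
g = 4: 4^83 ≡ 1 — hits 1, so not a primitive root.
g = 5: 5^83 ≡ 166; 5^2 ≡ 25 — none is 1, so 5 is a primitive root.
So 5 is the smallest generator of (Z/167Z)^×.

5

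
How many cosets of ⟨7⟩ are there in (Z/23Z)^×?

1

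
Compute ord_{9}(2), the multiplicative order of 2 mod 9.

6

Since 2 ∈ (Z/9Z)^×, its order divides φ(9) = φ(3^2) = 3·(3−1) = 6 = 2 · 3.
Divisors of 6: 1, 2, 3, 6.
Check 2^d mod 9 for each divisor in increasing order:
2^1 ≡ 2
2^2 ≡ 4
2^3 ≡ 8
2^6 ≡ 1
Hence ord(2) = 6.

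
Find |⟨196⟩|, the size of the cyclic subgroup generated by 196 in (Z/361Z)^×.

ord(196) | φ(361) = φ(19^2) = 19·(19−1) = 342 = 2 · 3^2 · 19.
Divisors of 342: 1, 2, 3, 6, 9, 18, 19, 38, 57, 114, 171, 342.
Compute 196^d (mod 361) for the divisors d until we hit 1:
196^1 ≡ 196 (mod 361)
196^2 ≡ 150 (mod 361)
196^3 ≡ 159 (mod 361)
196^6 ≡ 11 (mod 361)
196^9 ≡ 305 (mod 361)
196^18 ≡ 248 (mod 361)
196^19 ≡ 234 (mod 361)
196^38 ≡ 245 (mod 361)
196^57 ≡ 292 (mod 361)
196^114 ≡ 68 (mod 361)
196^171 ≡ 1 (mod 361) ✓
Hence ord(196) = 171.

171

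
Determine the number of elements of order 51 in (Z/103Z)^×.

φ(103) = 103 − 1 = 102 = 2 · 3 · 17.
In a cyclic group of order 102, there are φ(d) elements of order d for each divisor d of 102, and zero for non-divisors.
51 = 3 · 17 divides 102, and φ(51) = 32.

32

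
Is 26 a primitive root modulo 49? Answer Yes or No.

Yes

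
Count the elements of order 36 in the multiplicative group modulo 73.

12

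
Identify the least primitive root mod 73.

5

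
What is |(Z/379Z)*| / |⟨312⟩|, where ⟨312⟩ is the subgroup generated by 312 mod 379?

Since 312 ∈ (Z/379Z)^×, its order divides φ(379) = 379 − 1 = 378 = 2 · 3^3 · 7.
Divisors of 378: 1, 2, 3, 6, 7, 9, 14, 18, 21, 27, 42, 54, 63, 126, 189, 378.
Check 312^d mod 379 for each divisor in increasing order:
312^1 ≡ 312 (mod 379)
312^2 ≡ 320 (mod 379)
312^3 ≡ 163 (mod 379)
312^6 ≡ 39 (mod 379)
312^7 ≡ 40 (mod 379)
312^9 ≡ 293 (mod 379)
312^14 ≡ 84 (mod 379)
312^18 ≡ 195 (mod 379)
312^21 ≡ 328 (mod 379)
312^27 ≡ 285 (mod 379)
312^42 ≡ 327 (mod 379)
312^54 ≡ 119 (mod 379)
312^63 ≡ 378 (mod 379)
312^126 ≡ 1 (mod 379) ✓
Thus |⟨312⟩| = ord(312) = 126.
Index = |(Z/379Z)^×| / |⟨312⟩| = 378 / 126 = 3.

3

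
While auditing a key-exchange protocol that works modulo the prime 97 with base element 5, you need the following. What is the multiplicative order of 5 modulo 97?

96

Since 5 ∈ (Z/97Z)^×, its order divides φ(97) = 97 − 1 = 96 = 2^5 · 3.
Divisors of 96: 1, 2, 3, 4, 6, 8, 12, 16, 24, 32, 48, 96.
Check 5^d mod 97 for each divisor in increasing order:
5^1 ≡ 5 (mod 97)
5^2 ≡ 25 (mod 97)
5^3 ≡ 28 (mod 97)
5^4 ≡ 43 (mod 97)
5^6 ≡ 8 (mod 97)
5^8 ≡ 6 (mod 97)
5^12 ≡ 64 (mod 97)
5^16 ≡ 36 (mod 97)
5^24 ≡ 22 (mod 97)
5^32 ≡ 35 (mod 97)
5^48 ≡ 96 (mod 97)
5^96 ≡ 1 (mod 97) ✓
Hence ord(5) = 96.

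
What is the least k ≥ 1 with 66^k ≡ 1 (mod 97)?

Since 66 ∈ (Z/97Z)^×, its order divides φ(97) = 97 − 1 = 96 = 2^5 · 3.
Divisors of 96: 1, 2, 3, 4, 6, 8, 12, 16, 24, 32, 48, 96.
Evaluate successive powers at the divisors of 96:
66^1 ≡ 66 (mod 97)
66^2 ≡ 88 (mod 97)
66^3 ≡ 85 (mod 97)
66^4 ≡ 81 (mod 97)
66^6 ≡ 47 (mod 97)
66^8 ≡ 62 (mod 97)
66^12 ≡ 75 (mod 97)
66^16 ≡ 61 (mod 97)
66^24 ≡ 96 (mod 97)
66^32 ≡ 35 (mod 97)
66^48 ≡ 1 (mod 97) ✓
So ord_97(66) = 48.

48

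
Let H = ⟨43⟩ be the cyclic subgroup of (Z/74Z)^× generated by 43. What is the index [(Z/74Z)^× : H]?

9

Since 43 ∈ (Z/74Z)^×, its order divides φ(74) = φ(2)·φ(37) = 1·36 = 36 = 2^2 · 3^2.
Divisors of 36: 1, 2, 3, 4, 6, 9, 12, 18, 36.
Evaluate successive powers at the divisors of 36:
43^1 ≡ 43
43^2 ≡ 73
43^3 ≡ 31
43^4 ≡ 1
Thus |⟨43⟩| = ord(43) = 4.
Index = |(Z/74Z)^×| / |⟨43⟩| = 36 / 4 = 9.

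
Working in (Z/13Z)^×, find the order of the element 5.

Since 5 ∈ (Z/13Z)^×, its order divides φ(13) = 13 − 1 = 12 = 2^2 · 3.
Divisors of 12: 1, 2, 3, 4, 6, 12.
Test each divisor d:
5^1 ≡ 5 (mod 13)
5^2 ≡ 12 (mod 13)
5^3 ≡ 8 (mod 13)
5^4 ≡ 1 (mod 13) ✓
Therefore the multiplicative order of 5 modulo 13 is 4.

4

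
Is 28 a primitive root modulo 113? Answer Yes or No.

No

φ(113) = 113 − 1 = 112 = 2^4 · 7.
28 is a primitive root mod 113 iff 28^(φ(113)/q) ≢ 1 for every prime q | φ(113), i.e. q ∈ {2, 7}.
28^56 ≡ 1 (mod 113)  [q = 2: ≡ 1 ✗]
28^16 ≡ 106 (mod 113)  [q = 7: ≢ 1 ✓]
The check at q = 2 fails, so 28 generates a proper subgroup.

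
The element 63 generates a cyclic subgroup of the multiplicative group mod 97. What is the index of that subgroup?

3

By Lagrange's theorem, ord_97(63) divides φ(97) = 97 − 1 = 96 = 2^5 · 3.
Divisors of 96: 1, 2, 3, 4, 6, 8, 12, 16, 24, 32, 48, 96.
Compute 63^d (mod 97) for the divisors d until we hit 1:
63^1 ≡ 63 (mod 97)
63^2 ≡ 89 (mod 97)
63^3 ≡ 78 (mod 97)
63^4 ≡ 64 (mod 97)
63^6 ≡ 70 (mod 97)
63^8 ≡ 22 (mod 97)
63^12 ≡ 50 (mod 97)
63^16 ≡ 96 (mod 97)
63^24 ≡ 75 (mod 97)
63^32 ≡ 1 (mod 97) ✓
So ord_97(63) = 32, hence |⟨63⟩| = 32.
The index is φ(97) / ord(63) = 96 / 32 = 3.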